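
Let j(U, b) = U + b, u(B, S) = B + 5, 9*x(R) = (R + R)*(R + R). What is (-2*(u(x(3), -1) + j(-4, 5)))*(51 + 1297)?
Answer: -26960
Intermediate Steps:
x(R) = 4*R²/9 (x(R) = ((R + R)*(R + R))/9 = ((2*R)*(2*R))/9 = (4*R²)/9 = 4*R²/9)
u(B, S) = 5 + B
(-2*(u(x(3), -1) + j(-4, 5)))*(51 + 1297) = (-2*((5 + (4/9)*3²) + (-4 + 5)))*(51 + 1297) = -2*((5 + (4/9)*9) + 1)*1348 = -2*((5 + 4) + 1)*1348 = -2*(9 + 1)*1348 = -2*10*1348 = -20*1348 = -26960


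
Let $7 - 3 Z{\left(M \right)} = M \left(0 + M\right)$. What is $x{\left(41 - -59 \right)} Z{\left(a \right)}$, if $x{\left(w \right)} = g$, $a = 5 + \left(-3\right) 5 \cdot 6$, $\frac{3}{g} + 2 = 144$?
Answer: $- \frac{3609}{71} \approx -50.831$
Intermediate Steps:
$g = \frac{3}{142}$ ($g = \frac{3}{-2 + 144} = \frac{3}{142} \approx 0.021127$)
$a = -85$ ($a = 5 - 90 = -85$)
$Z{\left(M \right)} = \frac{7}{3} - \frac{M^{2}}{3}$ ($Z{\left(M \right)} = \frac{7}{3} - \frac{M \left(0 + M\right)}{3} = \frac{7}{3} - \frac{M M}{3} = \frac{7}{3} - \frac{M^{2}}{3}$)
$x{\left(w \right)} = \frac{3}{142}$
$x{\left(41 - -59 \right)} Z{\left(a \right)} = \frac{3 \left(\frac{7}{3} - \frac{\left(-85\right)^{2}}{3}\right)}{142} = \frac{3 \left(\frac{7}{3} - \frac{7225}{3}\right)}{142} = \frac{3}{142} \left(-2406\right) = - \frac{3609}{71}$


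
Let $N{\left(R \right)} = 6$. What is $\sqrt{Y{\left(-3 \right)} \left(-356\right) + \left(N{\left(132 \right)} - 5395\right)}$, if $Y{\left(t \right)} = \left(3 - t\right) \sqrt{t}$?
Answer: $\sqrt{-5389 - 2136 i \sqrt{3}} \approx 23.955 - 77.22 i$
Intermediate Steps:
$Y{\left(t \right)} = \sqrt{t} \left(3 - t\right)$
$\sqrt{Y{\left(-3 \right)} \left(-356\right) + \left(N{\left(132 \right)} - 5395\right)} = \sqrt{\sqrt{-3} \left(3 - -3\right) \left(-356\right) + \left(6 - 5395\right)} = \sqrt{i \sqrt{3} \left(3 + 3\right) \left(-356\right) - 5389} = \sqrt{i \sqrt{3} \cdot 6 \left(-356\right) - 5389} = \sqrt{6 i \sqrt{3} \left(-356\right) - 5389} = \sqrt{- 2136 i \sqrt{3} - 5389} = \sqrt{-5389 - 2136 i \sqrt{3}}$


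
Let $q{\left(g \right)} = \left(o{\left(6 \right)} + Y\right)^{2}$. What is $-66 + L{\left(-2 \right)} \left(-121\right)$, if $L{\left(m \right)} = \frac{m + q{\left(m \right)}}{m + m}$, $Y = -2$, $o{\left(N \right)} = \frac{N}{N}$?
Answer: $- \frac{385}{4} \approx -96.25$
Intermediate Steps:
$o{\left(N \right)} = 1$
$q{\left(g \right)} = 1$ ($q{\left(g \right)} = \left(1 - 2\right)^{2} = \left(-1\right)^{2} = 1$)
$L{\left(m \right)} = \frac{1 + m}{2 m}$ ($L{\left(m \right)} = \frac{m + 1}{m + m} = \frac{1 + m}{2 m}$)
$-66 + L{\left(-2 \right)} \left(-121\right) = -66 + \frac{1 - 2}{2 \left(-2\right)} \left(-121\right) = -66 + \frac{1}{2} \left(- \frac{1}{2}\right) \left(-1\right) \left(-121\right) = -66 + \frac{1}{4} \left(-121\right) = -66 - \frac{121}{4} = - \frac{385}{4}$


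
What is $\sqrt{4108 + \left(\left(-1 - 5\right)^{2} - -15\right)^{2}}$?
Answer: $\sqrt{6709} \approx 81.908$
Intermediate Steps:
$\sqrt{4108 + \left(\left(-1 - 5\right)^{2} - -15\right)^{2}} = \sqrt{4108 + \left(\left(-6\right)^{2} + 15\right)^{2}} = \sqrt{4108 + \left(36 + 15\right)^{2}} = \sqrt{4108 + 51^{2}} = \sqrt{4108 + 2601} = \sqrt{6709}$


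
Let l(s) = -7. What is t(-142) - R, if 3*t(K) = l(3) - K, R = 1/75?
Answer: 3374/75 ≈ 44.987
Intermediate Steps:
R = 1/75 ≈ 0.013333
t(K) = -7/3 - K/3 (t(K) = (-7 - K)/3 = -7/3 - K/3)
t(-142) - R = (-7/3 - ⅓*(-142)) - 1*1/75 = (-7/3 + 142/3) - 1/75 = 45 - 1/75 = 3374/75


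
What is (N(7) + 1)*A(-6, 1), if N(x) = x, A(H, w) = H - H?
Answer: 0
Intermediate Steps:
A(H, w) = 0
(N(7) + 1)*A(-6, 1) = (7 + 1)*0 = 8*0 = 0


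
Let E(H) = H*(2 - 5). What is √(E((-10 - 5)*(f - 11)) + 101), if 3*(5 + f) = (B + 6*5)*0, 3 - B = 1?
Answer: I*√619 ≈ 24.88*I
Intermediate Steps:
B = 2 (B = 3 - 1*1 = 3 - 1 = 2)
f = -5 (f = -5 + ((2 + 6*5)*0)/3 = -5 + ((2 + 30)*0)/3 = -5 + (32*0)/3 = -5 + (⅓)*0 = -5 + 0 = -5)
E(H) = -3*H (E(H) = H*(-3) = -3*H)
√(E((-10 - 5)*(f - 11)) + 101) = √(-3*(-10 - 5)*(-5 - 11) + 101) = √(-(-45)*(-16) + 101) = √(-3*240 + 101) = √(-720 + 101) = √(-619) = I*√619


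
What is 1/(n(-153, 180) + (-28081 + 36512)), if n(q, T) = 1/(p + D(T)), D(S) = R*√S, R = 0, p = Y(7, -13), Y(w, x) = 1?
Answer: 1/8432 ≈ 0.00011860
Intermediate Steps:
p = 1
D(S) = 0 (D(S) = 0*√S = 0)
n(q, T) = 1 (n(q, T) = 1/(1 + 0) = 1/1 = 1)
1/(n(-153, 180) + (-28081 + 36512)) = 1/(1 + (-28081 + 36512)) = 1/(1 + 8431) = 1/8432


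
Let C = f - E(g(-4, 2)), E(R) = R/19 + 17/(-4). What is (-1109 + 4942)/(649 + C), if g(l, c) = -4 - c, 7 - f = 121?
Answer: 291308/41007 ≈ 7.1039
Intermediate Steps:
f = -114 (f = 7 - 1*121 = 7 - 121 = -114)
E(R) = -17/4 + R/19 (E(R) = R*(1/19) + 17*(-¼) = R/19 - 17/4 = -17/4 + R/19)
C = -8317/76 (C = -114 - (-17/4 + (-4 - 1*2)/19) = -114 - (-17/4 + (-4 - 2)/19) = -114 - (-17/4 + (1/19)*(-6)) = -114 - (-17/4 - 6/19) = -114 - 1*(-347/76) = -114 + 347/76 = -8317/76 ≈ -109.43)
(-1109 + 4942)/(649 + C) = (-1109 + 4942)/(649 - 8317/76) = 3833/(41007/76) = 3833*(76/41007) = 291308/41007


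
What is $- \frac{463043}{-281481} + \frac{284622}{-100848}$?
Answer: $- \frac{5569787453}{4731132648} \approx -1.1773$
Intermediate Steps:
$- \frac{463043}{-281481} + \frac{284622}{-100848} = \left(-463043\right) \left(- \frac{1}{281481}\right) + 284622 \left(- \frac{1}{100848}\right) = \frac{463043}{281481} - \frac{47437}{16808} = - \frac{5569787453}{4731132648}$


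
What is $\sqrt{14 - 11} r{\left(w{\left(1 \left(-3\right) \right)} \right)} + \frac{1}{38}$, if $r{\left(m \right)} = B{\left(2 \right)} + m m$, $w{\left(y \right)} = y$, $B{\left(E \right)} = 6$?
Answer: $\frac{1}{38} + 15 \sqrt{3} \approx 26.007$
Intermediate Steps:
$r{\left(m \right)} = 6 + m^{2}$ ($r{\left(m \right)} = 6 + m m = 6 + m^{2}$)
$\sqrt{14 - 11} r{\left(w{\left(1 \left(-3\right) \right)} \right)} + \frac{1}{38} = \sqrt{14 - 11} \left(6 + \left(1 \left(-3\right)\right)^{2}\right) + \frac{1}{38} = \sqrt{3} \left(6 + \left(-3\right)^{2}\right) + \frac{1}{38} = \sqrt{3} \left(6 + 9\right) + \frac{1}{38} = \sqrt{3} \cdot 15 + \frac{1}{38} = 15 \sqrt{3} + \frac{1}{38} = \frac{1}{38} + 15 \sqrt{3}$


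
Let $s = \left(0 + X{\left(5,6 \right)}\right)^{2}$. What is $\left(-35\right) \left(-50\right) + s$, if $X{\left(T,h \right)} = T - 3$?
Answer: $1754$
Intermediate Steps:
$X{\left(T,h \right)} = -3 + T$
$s = 4$ ($s = \left(0 + \left(-3 + 5\right)\right)^{2} = \left(0 + 2\right)^{2} = 2^{2} = 4$)
$\left(-35\right) \left(-50\right) + s = \left(-35\right) \left(-50\right) + 4 = 1750 + 4 = 1754$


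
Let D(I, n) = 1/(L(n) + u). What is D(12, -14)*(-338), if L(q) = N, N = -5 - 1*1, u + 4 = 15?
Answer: -338/5 ≈ -67.600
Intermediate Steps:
u = 11 (u = -4 + 15 = 11)
N = -6 (N = -5 - 1 = -6)
L(q) = -6
D(I, n) = ⅕ (D(I, n) = 1/(-6 + 11) = 1/5 = ⅕)
D(12, -14)*(-338) = (⅕)*(-338) = -338/5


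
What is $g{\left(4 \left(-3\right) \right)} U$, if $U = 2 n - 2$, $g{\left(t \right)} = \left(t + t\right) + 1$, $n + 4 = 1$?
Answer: $184$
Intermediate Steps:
$n = -3$ ($n = -4 + 1 = -3$)
$g{\left(t \right)} = 1 + 2 t$ ($g{\left(t \right)} = 2 t + 1 = 1 + 2 t$)
$U = -8$ ($U = 2 \left(-3\right) - 2 = -6 - 2 = -8$)
$g{\left(4 \left(-3\right) \right)} U = \left(1 + 2 \cdot 4 \left(-3\right)\right) \left(-8\right) = \left(1 + 2 \left(-12\right)\right) \left(-8\right) = \left(1 - 24\right) \left(-8\right) = \left(-23\right) \left(-8\right) = 184$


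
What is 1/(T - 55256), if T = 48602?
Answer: -1/6654 ≈ -0.00015029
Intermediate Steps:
1/(T - 55256) = 1/(48602 - 55256) = 1/(-6654) = -1/6654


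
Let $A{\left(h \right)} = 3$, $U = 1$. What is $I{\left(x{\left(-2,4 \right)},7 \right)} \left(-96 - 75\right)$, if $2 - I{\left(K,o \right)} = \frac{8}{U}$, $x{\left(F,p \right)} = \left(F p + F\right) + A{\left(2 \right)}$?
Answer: $1026$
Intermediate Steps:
$x{\left(F,p \right)} = 3 + F + F p$ ($x{\left(F,p \right)} = \left(F p + F\right) + 3 = \left(F + F p\right) + 3 = 3 + F + F p$)
$I{\left(K,o \right)} = -6$ ($I{\left(K,o \right)} = 2 - \frac{8}{1} = 2 - 8 \cdot 1 = 2 - 8 = -6$)
$I{\left(x{\left(-2,4 \right)},7 \right)} \left(-96 - 75\right) = - 6 \left(-96 - 75\right) = \left(-6\right) \left(-171\right) = 1026$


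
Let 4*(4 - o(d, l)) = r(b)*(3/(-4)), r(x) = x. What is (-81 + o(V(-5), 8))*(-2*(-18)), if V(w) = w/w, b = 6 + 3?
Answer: -10845/4 ≈ -2711.3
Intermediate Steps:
b = 9
V(w) = 1
o(d, l) = 91/16 (o(d, l) = 4 - 9*3/(-4)/4 = 4 - 9*3*(-1/4)/4 = 4 - 9*(-3)/(4*4) = 4 - 1/4*(-27/4) = 4 + 27/16 = 91/16)
(-81 + o(V(-5), 8))*(-2*(-18)) = (-81 + 91/16)*(-2*(-18)) = -1205/16*36 = -10845/4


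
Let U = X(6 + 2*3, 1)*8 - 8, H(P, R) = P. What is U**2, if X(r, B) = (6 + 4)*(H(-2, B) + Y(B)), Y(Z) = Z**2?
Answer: 7744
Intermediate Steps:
X(r, B) = -20 + 10*B**2 (X(r, B) = (6 + 4)*(-2 + B**2) = 10*(-2 + B**2) = -20 + 10*B**2)
U = -88 (U = (-20 + 10*1**2)*8 - 8 = (-20 + 10*1)*8 - 8 = (-20 + 10)*8 - 8 = -10*8 - 8 = -80 - 8 = -88)
U**2 = (-88)**2 = 7744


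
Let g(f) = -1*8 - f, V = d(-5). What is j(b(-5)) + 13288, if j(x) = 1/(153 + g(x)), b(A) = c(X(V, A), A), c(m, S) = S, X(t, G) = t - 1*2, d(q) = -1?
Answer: 1993201/150 ≈ 13288.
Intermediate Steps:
V = -1
X(t, G) = -2 + t (X(t, G) = t - 2 = -2 + t)
b(A) = A
g(f) = -8 - f
j(x) = 1/(145 - x) (j(x) = 1/(153 + (-8 - x)) = 1/(145 - x))
j(b(-5)) + 13288 = -1/(-145 - 5) + 13288 = -1/(-150) + 13288 = -1*(-1/150) + 13288 = 1/150 + 13288 = 1993201/150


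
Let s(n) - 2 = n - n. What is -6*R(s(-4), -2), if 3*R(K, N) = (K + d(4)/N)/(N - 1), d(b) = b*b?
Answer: -4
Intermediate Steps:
s(n) = 2 (s(n) = 2 + (n - n) = 2 + 0 = 2)
d(b) = b²
R(K, N) = (K + 16/N)/(3*(-1 + N)) (R(K, N) = ((K + 4²/N)/(N - 1))/3 = ((K + 16/N)/(-1 + N))/3 = (K + 16/N)/(3*(-1 + N)))
-6*R(s(-4), -2) = -2*(16 + 2*(-2))/((-2)*(-1 - 2)) = -2*(-1)*(16 - 4)/(2*(-3)) = -2*(-1)*(-1)*12/(2*3) = -6*⅔ = -4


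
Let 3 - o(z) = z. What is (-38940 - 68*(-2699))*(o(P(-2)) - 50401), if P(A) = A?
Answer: -7286858432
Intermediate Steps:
o(z) = 3 - z
(-38940 - 68*(-2699))*(o(P(-2)) - 50401) = (-38940 - 68*(-2699))*((3 - 1*(-2)) - 50401) = (-38940 + 183532)*((3 + 2) - 50401) = 144592*(5 - 50401) = 144592*(-50396) = -7286858432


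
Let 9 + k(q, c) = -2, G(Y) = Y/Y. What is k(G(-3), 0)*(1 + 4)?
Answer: -55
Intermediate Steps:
G(Y) = 1
k(q, c) = -11 (k(q, c) = -9 - 2 = -11)
k(G(-3), 0)*(1 + 4) = -11*(1 + 4) = -11*5 = -55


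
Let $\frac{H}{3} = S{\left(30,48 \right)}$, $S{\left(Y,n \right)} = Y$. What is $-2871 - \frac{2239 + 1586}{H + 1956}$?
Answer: $- \frac{1959297}{682} \approx -2872.9$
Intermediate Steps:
$H = 90$ ($H = 3 \cdot 30 = 90$)
$-2871 - \frac{2239 + 1586}{H + 1956} = -2871 - \frac{2239 + 1586}{90 + 1956} = -2871 - \frac{3825}{2046} = -2871 - 3825 \cdot \frac{1}{2046} = -2871 - \frac{1275}{682} = - \frac{1959297}{682}$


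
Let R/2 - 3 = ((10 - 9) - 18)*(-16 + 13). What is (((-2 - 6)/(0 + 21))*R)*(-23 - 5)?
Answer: 1152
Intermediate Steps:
R = 108 (R = 6 + 2*(((10 - 9) - 18)*(-16 + 13)) = 6 + 2*((1 - 18)*(-3)) = 6 + 2*(-17*(-3)) = 6 + 2*51 = 6 + 102 = 108)
(((-2 - 6)/(0 + 21))*R)*(-23 - 5) = (((-2 - 6)/(0 + 21))*108)*(-23 - 5) = (-8/21*108)*(-28) = (-8*1/21*108)*(-28) = -8/21*108*(-28) = -288/7*(-28) = 1152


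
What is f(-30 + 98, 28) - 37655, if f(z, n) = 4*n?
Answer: -37543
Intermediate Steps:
f(-30 + 98, 28) - 37655 = 4*28 - 37655 = 112 - 37655 = -37543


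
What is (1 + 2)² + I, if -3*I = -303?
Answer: 110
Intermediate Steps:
I = 101 (I = -⅓*(-303) = 101)
(1 + 2)² + I = (1 + 2)² + 101 = 3² + 101 = 9 + 101 = 110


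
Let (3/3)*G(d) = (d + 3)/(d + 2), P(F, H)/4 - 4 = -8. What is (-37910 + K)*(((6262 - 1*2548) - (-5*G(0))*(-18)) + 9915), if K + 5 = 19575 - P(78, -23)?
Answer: -247264056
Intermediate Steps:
P(F, H) = -16 (P(F, H) = 16 + 4*(-8) = 16 - 32 = -16)
G(d) = (3 + d)/(2 + d) (G(d) = (d + 3)/(d + 2) = (3 + d)/(2 + d))
K = 19586 (K = -5 + (19575 - 1*(-16)) = -5 + (19575 + 16) = -5 + 19591 = 19586)
(-37910 + K)*(((6262 - 1*2548) - (-5*G(0))*(-18)) + 9915) = (-37910 + 19586)*(((6262 - 1*2548) - (-5*(3 + 0)/(2 + 0))*(-18)) + 9915) = -18324*(((6262 - 2548) - (-5*3/2)*(-18)) + 9915) = -18324*((3714 - (-5*3/2)*(-18)) + 9915) = -18324*((3714 - (-15)*(-18)/2) + 9915) = -18324*((3714 - 1*135) + 9915) = -18324*((3714 - 135) + 9915) = -18324*(3579 + 9915) = -18324*13494 = -247264056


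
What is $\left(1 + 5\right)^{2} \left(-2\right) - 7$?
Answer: $-79$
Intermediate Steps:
$\left(1 + 5\right)^{2} \left(-2\right) - 7 = 6^{2} \left(-2\right) - 7 = 36 \left(-2\right) - 7 = -72 - 7 = -79$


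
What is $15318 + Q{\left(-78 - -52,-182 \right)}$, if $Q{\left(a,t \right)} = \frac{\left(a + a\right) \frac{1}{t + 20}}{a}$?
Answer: $\frac{1240757}{81} \approx 15318.0$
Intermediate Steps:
$Q{\left(a,t \right)} = \frac{2}{20 + t}$ ($Q{\left(a,t \right)} = \frac{2 a \frac{1}{20 + t}}{a} = \frac{2}{20 + t}$)
$15318 + Q{\left(-78 - -52,-182 \right)} = 15318 + \frac{2}{20 - 182} = 15318 + \frac{2}{-162} = 15318 + 2 \left(- \frac{1}{162}\right) = 15318 - \frac{1}{81} = \frac{1240757}{81}$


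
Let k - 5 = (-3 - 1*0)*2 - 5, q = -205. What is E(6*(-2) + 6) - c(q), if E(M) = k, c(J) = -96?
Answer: 90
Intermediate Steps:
k = -6 (k = 5 + ((-3 - 1*0)*2 - 5) = 5 + ((-3 + 0)*2 - 5) = 5 + (-3*2 - 5) = 5 + (-6 - 5) = 5 - 11 = -6)
E(M) = -6
E(6*(-2) + 6) - c(q) = -6 - 1*(-96) = -6 + 96 = 90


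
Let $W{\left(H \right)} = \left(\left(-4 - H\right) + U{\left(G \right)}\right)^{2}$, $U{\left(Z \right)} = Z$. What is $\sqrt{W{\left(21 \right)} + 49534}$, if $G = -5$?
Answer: $\sqrt{50434} \approx 224.58$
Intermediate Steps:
$W{\left(H \right)} = \left(-9 - H\right)^{2}$ ($W{\left(H \right)} = \left(\left(-4 - H\right) - 5\right)^{2} = \left(-9 - H\right)^{2}$)
$\sqrt{W{\left(21 \right)} + 49534} = \sqrt{\left(9 + 21\right)^{2} + 49534} = \sqrt{30^{2} + 49534} = \sqrt{900 + 49534} = \sqrt{50434}$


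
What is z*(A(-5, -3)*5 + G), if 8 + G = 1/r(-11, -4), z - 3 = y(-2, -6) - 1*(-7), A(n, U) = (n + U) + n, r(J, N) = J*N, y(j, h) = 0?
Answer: -16055/22 ≈ -729.77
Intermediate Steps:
A(n, U) = U + 2*n (A(n, U) = (U + n) + n = U + 2*n)
z = 10 (z = 3 + (0 - 1*(-7)) = 3 + (0 + 7) = 3 + 7 = 10)
G = -351/44 (G = -8 + 1/(-11*(-4)) = -8 + 1/44 = -351/44 ≈ -7.9773)
z*(A(-5, -3)*5 + G) = 10*((-3 + 2*(-5))*5 - 351/44) = 10*((-3 - 10)*5 - 351/44) = 10*(-13*5 - 351/44) = 10*(-65 - 351/44) = 10*(-3211/44) = -16055/22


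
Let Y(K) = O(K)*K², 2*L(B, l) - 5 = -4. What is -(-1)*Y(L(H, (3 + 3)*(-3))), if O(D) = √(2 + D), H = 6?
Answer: √10/8 ≈ 0.39528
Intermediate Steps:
L(B, l) = ½ (L(B, l) = 5/2 + (½)*(-4) = 5/2 - 2 = ½)
Y(K) = K²*√(2 + K) (Y(K) = √(2 + K)*K² = K²*√(2 + K))
-(-1)*Y(L(H, (3 + 3)*(-3))) = -(-1)*(½)²*√(2 + ½) = -(-1)*√(5/2)/4 = -(-1)*(√10/2)/4 = -(-1)*√10/8 = √10/8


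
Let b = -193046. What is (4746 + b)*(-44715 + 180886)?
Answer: -25640999300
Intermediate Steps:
(4746 + b)*(-44715 + 180886) = (4746 - 193046)*(-44715 + 180886) = -188300*136171 = -25640999300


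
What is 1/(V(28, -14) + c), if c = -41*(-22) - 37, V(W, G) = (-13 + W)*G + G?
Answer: 1/641 ≈ 0.0015601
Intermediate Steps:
V(W, G) = G + G*(-13 + W) (V(W, G) = G*(-13 + W) + G = G + G*(-13 + W))
c = 865 (c = 902 - 37 = 865)
1/(V(28, -14) + c) = 1/(-14*(-12 + 28) + 865) = 1/(-14*16 + 865) = 1/(-224 + 865) = 1/641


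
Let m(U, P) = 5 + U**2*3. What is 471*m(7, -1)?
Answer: 71592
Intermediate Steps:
m(U, P) = 5 + 3*U**2
471*m(7, -1) = 471*(5 + 3*7**2) = 471*(5 + 3*49) = 471*(5 + 147) = 471*152 = 71592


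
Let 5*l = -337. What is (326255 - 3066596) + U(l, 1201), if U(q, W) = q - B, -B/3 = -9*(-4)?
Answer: -13701502/5 ≈ -2.7403e+6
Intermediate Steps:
l = -337/5 (l = (⅕)*(-337) = -337/5 ≈ -67.400)
B = -108 (B = -(-27)*(-4) = -3*36 = -108)
U(q, W) = 108 + q (U(q, W) = q - 1*(-108) = q + 108 = 108 + q)
(326255 - 3066596) + U(l, 1201) = (326255 - 3066596) + (108 - 337/5) = -2740341 + 203/5 = -13701502/5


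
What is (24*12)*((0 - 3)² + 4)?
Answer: 3744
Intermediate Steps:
(24*12)*((0 - 3)² + 4) = 288*((-3)² + 4) = 288*(9 + 4) = 288*13 = 3744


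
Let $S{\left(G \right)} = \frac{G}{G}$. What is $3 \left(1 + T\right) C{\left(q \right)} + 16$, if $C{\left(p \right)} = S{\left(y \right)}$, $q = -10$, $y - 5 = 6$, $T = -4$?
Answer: $7$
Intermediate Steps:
$y = 11$ ($y = 5 + 6 = 11$)
$S{\left(G \right)} = 1$
$C{\left(p \right)} = 1$
$3 \left(1 + T\right) C{\left(q \right)} + 16 = 3 \left(1 - 4\right) 1 + 16 = 3 \left(-3\right) 1 + 16 = \left(-9\right) 1 + 16 = -9 + 16 = 7$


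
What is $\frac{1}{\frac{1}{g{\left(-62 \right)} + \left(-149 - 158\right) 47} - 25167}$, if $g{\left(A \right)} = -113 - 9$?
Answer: $- \frac{14551}{366205018} \approx -3.9735 \cdot 10^{-5}$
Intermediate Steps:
$g{\left(A \right)} = -122$
$\frac{1}{\frac{1}{g{\left(-62 \right)} + \left(-149 - 158\right) 47} - 25167} = \frac{1}{\frac{1}{-122 + \left(-149 - 158\right) 47} - 25167} = \frac{1}{\frac{1}{-122 - 14429} - 25167} = \frac{1}{\frac{1}{-14551} - 25167} = \frac{1}{- \frac{1}{14551} - 25167} = \frac{1}{- \frac{366205018}{14551}} = - \frac{14551}{366205018}$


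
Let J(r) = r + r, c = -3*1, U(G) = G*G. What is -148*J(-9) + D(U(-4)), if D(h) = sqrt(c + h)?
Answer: 2664 + sqrt(13) ≈ 2667.6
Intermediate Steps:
U(G) = G**2
c = -3
J(r) = 2*r
D(h) = sqrt(-3 + h)
-148*J(-9) + D(U(-4)) = -296*(-9) + sqrt(-3 + (-4)**2) = -148*(-18) + sqrt(-3 + 16) = 2664 + sqrt(13)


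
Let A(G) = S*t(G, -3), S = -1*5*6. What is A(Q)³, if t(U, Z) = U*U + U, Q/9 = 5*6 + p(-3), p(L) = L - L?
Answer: -10577010348351000000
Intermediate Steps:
p(L) = 0
Q = 270 (Q = 9*(5*6 + 0) = 9*(30 + 0) = 9*30 = 270)
t(U, Z) = U + U² (t(U, Z) = U² + U = U + U²)
S = -30 (S = -5*6 = -30)
A(G) = -30*G*(1 + G)
A(Q)³ = (-30*270*(1 + 270))³ = (-30*270*271)³ = (-2195100)³ = -10577010348351000000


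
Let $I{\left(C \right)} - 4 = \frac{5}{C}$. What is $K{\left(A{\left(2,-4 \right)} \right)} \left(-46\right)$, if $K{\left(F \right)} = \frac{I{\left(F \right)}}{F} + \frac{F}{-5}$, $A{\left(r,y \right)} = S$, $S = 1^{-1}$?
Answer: $- \frac{2024}{5} \approx -404.8$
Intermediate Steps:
$I{\left(C \right)} = 4 + \frac{5}{C}$
$S = 1$
$A{\left(r,y \right)} = 1$
$K{\left(F \right)} = - \frac{F}{5} + \frac{4 + \frac{5}{F}}{F}$ ($K{\left(F \right)} = \frac{4 + \frac{5}{F}}{F} + \frac{F}{-5} = \frac{4 + \frac{5}{F}}{F} + F \left(- \frac{1}{5}\right) = \frac{4 + \frac{5}{F}}{F} - \frac{F}{5} = - \frac{F}{5} + \frac{4 + \frac{5}{F}}{F}$)
$K{\left(A{\left(2,-4 \right)} \right)} \left(-46\right) = \left(\frac{4}{1} + 5 \cdot 1^{-2} - \frac{1}{5}\right) \left(-46\right) = \left(4 \cdot 1 + 5 \cdot 1 - \frac{1}{5}\right) \left(-46\right) = \left(4 + 5 - \frac{1}{5}\right) \left(-46\right) = \frac{44}{5} \left(-46\right) = - \frac{2024}{5}$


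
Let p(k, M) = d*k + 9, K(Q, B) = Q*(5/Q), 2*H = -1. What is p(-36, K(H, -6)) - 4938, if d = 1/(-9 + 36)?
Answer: -14791/3 ≈ -4930.3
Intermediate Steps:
H = -½ (H = (½)*(-1) = -½ ≈ -0.50000)
K(Q, B) = 5
d = 1/27 ≈ 0.037037
p(k, M) = 9 + k/27 (p(k, M) = k/27 + 9 = 9 + k/27)
p(-36, K(H, -6)) - 4938 = (9 + (1/27)*(-36)) - 4938 = (9 - 4/3) - 4938 = 23/3 - 4938 = -14791/3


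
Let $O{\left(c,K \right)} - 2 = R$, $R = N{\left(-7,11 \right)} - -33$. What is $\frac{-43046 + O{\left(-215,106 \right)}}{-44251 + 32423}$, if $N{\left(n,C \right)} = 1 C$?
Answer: $\frac{10750}{2957} \approx 3.6354$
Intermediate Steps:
$N{\left(n,C \right)} = C$
$R = 44$ ($R = 11 - -33 = 11 + 33 = 44$)
$O{\left(c,K \right)} = 46$ ($O{\left(c,K \right)} = 2 + 44 = 46$)
$\frac{-43046 + O{\left(-215,106 \right)}}{-44251 + 32423} = \frac{-43046 + 46}{-44251 + 32423} = - \frac{43000}{-11828} = \left(-43000\right) \left(- \frac{1}{11828}\right) = \frac{10750}{2957}$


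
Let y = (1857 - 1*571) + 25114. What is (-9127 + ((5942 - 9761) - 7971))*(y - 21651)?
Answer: -99334833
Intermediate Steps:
y = 26400 (y = (1857 - 571) + 25114 = 1286 + 25114 = 26400)
(-9127 + ((5942 - 9761) - 7971))*(y - 21651) = (-9127 + ((5942 - 9761) - 7971))*(26400 - 21651) = (-9127 + (-3819 - 7971))*4749 = (-9127 - 11790)*4749 = -20917*4749 = -99334833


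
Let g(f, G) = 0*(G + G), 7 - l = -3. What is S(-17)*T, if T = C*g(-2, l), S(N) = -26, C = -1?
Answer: 0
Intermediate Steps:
l = 10 (l = 7 - 1*(-3) = 7 + 3 = 10)
g(f, G) = 0 (g(f, G) = 0*(2*G) = 0)
T = 0 (T = -1*0 = 0)
S(-17)*T = -26*0 = 0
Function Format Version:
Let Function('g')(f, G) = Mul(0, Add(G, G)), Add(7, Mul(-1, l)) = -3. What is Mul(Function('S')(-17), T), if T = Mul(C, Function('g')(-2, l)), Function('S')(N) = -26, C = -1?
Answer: 0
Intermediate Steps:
l = 10 (l = Add(7, Mul(-1, -3)) = Add(7, 3) = 10)
Function('g')(f, G) = 0 (Function('g')(f, G) = Mul(0, Mul(2, G)) = 0)
T = 0 (T = Mul(-1, 0) = 0)
Mul(Function('S')(-17), T) = Mul(-26, 0) = 0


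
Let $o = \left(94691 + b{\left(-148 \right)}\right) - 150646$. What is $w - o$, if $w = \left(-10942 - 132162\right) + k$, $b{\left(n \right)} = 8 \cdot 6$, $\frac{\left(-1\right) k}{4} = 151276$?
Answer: $-692301$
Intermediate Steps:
$k = -605104$ ($k = \left(-4\right) 151276 = -605104$)
$b{\left(n \right)} = 48$
$o = -55907$ ($o = \left(94691 + 48\right) - 150646 = 94739 - 150646 = -55907$)
$w = -748208$ ($w = \left(-10942 - 132162\right) - 605104 = -143104 - 605104 = -748208$)
$w - o = -748208 - -55907 = -748208 + 55907 = -692301$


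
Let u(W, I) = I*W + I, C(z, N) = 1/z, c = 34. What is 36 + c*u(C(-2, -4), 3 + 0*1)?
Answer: 87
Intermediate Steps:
u(W, I) = I + I*W
36 + c*u(C(-2, -4), 3 + 0*1) = 36 + 34*((3 + 0*1)*(1 + 1/(-2))) = 36 + 34*((3 + 0)*(1 - ½)) = 36 + 34*(3*(½)) = 36 + 34*(3/2) = 36 + 51 = 87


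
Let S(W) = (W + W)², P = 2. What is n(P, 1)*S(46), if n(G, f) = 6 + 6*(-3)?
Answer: -101568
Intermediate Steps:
S(W) = 4*W² (S(W) = (2*W)² = 4*W²)
n(G, f) = -12 (n(G, f) = 6 - 18 = -12)
n(P, 1)*S(46) = -48*46² = -48*2116 = -12*8464 = -101568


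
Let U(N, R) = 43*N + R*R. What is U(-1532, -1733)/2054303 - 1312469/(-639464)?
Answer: 4574578870739/1313652813592 ≈ 3.4823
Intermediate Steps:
U(N, R) = R² + 43*N (U(N, R) = 43*N + R² = R² + 43*N)
U(-1532, -1733)/2054303 - 1312469/(-639464) = ((-1733)² + 43*(-1532))/2054303 - 1312469/(-639464) = (3003289 - 65876)*(1/2054303) - 1312469*(-1/639464) = 2937413*(1/2054303) + 1312469/639464 = 2937413/2054303 + 1312469/639464 = 4574578870739/1313652813592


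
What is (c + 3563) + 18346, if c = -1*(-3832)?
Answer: 25741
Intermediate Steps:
c = 3832
(c + 3563) + 18346 = (3832 + 3563) + 18346 = 7395 + 18346 = 25741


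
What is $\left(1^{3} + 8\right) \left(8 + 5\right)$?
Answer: $117$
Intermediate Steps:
$\left(1^{3} + 8\right) \left(8 + 5\right) = \left(1 + 8\right) 13 = 9 \cdot 13 = 117$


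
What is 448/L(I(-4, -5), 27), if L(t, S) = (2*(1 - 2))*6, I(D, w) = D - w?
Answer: -112/3 ≈ -37.333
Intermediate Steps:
L(t, S) = -12 (L(t, S) = (2*(-1))*6 = -2*6 = -12)
448/L(I(-4, -5), 27) = 448/(-12) = 448*(-1/12) = -112/3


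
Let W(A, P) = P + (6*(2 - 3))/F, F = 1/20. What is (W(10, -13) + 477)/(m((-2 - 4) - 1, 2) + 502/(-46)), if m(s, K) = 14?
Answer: 7912/71 ≈ 111.44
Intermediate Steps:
F = 1/20 ≈ 0.050000
W(A, P) = -120 + P (W(A, P) = P + (6*(2 - 3))/(1/20) = P + (6*(-1))*20 = P - 6*20 = P - 120 = -120 + P)
(W(10, -13) + 477)/(m((-2 - 4) - 1, 2) + 502/(-46)) = ((-120 - 13) + 477)/(14 + 502/(-46)) = (-133 + 477)/(14 + 502*(-1/46)) = 344/(14 - 251/23) = 344/(71/23) = 344*(23/71) = 7912/71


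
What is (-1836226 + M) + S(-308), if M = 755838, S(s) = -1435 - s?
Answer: -1081515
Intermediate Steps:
(-1836226 + M) + S(-308) = (-1836226 + 755838) + (-1435 - 1*(-308)) = -1080388 + (-1435 + 308) = -1080388 - 1127 = -1081515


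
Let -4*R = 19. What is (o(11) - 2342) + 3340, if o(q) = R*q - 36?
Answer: 3639/4 ≈ 909.75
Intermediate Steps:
R = -19/4 (R = -1/4*19 = -19/4 ≈ -4.7500)
o(q) = -36 - 19*q/4 (o(q) = -19*q/4 - 36 = -36 - 19*q/4)
(o(11) - 2342) + 3340 = ((-36 - 19/4*11) - 2342) + 3340 = ((-36 - 209/4) - 2342) + 3340 = (-353/4 - 2342) + 3340 = -9721/4 + 3340 = 3639/4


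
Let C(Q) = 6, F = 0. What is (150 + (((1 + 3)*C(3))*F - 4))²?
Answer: 21316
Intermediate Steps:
(150 + (((1 + 3)*C(3))*F - 4))² = (150 + (((1 + 3)*6)*0 - 4))² = (150 + ((4*6)*0 - 4))² = (150 + (24*0 - 4))² = (150 + (0 - 4))² = (150 - 4)² = 146² = 21316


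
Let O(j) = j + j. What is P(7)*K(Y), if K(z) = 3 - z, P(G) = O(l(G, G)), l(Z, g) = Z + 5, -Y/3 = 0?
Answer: 72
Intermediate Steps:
Y = 0 (Y = -3*0 = 0)
l(Z, g) = 5 + Z
O(j) = 2*j
P(G) = 10 + 2*G (P(G) = 2*(5 + G) = 10 + 2*G)
P(7)*K(Y) = (10 + 2*7)*(3 - 1*0) = (10 + 14)*(3 + 0) = 24*3 = 72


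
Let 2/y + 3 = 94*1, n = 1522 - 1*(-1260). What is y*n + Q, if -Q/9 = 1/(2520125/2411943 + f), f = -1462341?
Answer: 1509590656643873/24689564329066 ≈ 61.143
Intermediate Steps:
n = 2782 (n = 1522 + 1260 = 2782)
y = 2/91 (y = 2/(-3 + 94*1) = 2/(-3 + 94) = 2/91 ≈ 0.021978)
Q = 21707487/3527080618438 (Q = -9/(2520125/2411943 - 1462341) = -9/(-3527080618438/2411943) = -9*(-2411943/3527080618438) = 21707487/3527080618438 ≈ 6.1545e-6)
y*n + Q = (2/91)*2782 + 21707487/3527080618438 = 428/7 + 21707487/3527080618438 = 1509590656643873/24689564329066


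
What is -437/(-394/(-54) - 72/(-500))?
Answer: -1474875/25111 ≈ -58.734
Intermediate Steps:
-437/(-394/(-54) - 72/(-500)) = -437/(-394*(-1/54) - 72*(-1/500)) = -437/(197/27 + 18/125) = -437/25111/3375 = -437*3375/25111 = -1474875/25111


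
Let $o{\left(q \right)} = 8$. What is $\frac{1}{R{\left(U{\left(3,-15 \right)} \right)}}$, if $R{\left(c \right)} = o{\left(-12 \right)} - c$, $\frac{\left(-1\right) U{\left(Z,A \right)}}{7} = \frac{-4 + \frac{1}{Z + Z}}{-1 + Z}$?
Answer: $- \frac{12}{65} \approx -0.18462$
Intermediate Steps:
$U{\left(Z,A \right)} = - \frac{7 \left(-4 + \frac{1}{2 Z}\right)}{-1 + Z}$ ($U{\left(Z,A \right)} = - 7 \frac{-4 + \frac{1}{Z + Z}}{-1 + Z} = - 7 \frac{-4 + \frac{1}{2 Z}}{-1 + Z} = - \frac{7 \left(-4 + \frac{1}{2 Z}\right)}{-1 + Z}$)
$R{\left(c \right)} = 8 - c$
$\frac{1}{R{\left(U{\left(3,-15 \right)} \right)}} = \frac{1}{8 - \frac{7 \left(-1 + 8 \cdot 3\right)}{2 \cdot 3 \left(-1 + 3\right)}} = \frac{1}{8 - \frac{7}{2} \cdot \frac{1}{3} \cdot \frac{1}{2} \left(-1 + 24\right)} = \frac{1}{8 - \frac{7}{2} \cdot \frac{1}{3} \cdot \frac{1}{2} \cdot 23} = \frac{1}{8 - \frac{161}{12}} = \frac{1}{- \frac{65}{12}} = - \frac{12}{65}$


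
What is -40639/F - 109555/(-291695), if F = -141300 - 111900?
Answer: 7918703821/14771434800 ≈ 0.53608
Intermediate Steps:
F = -253200
-40639/F - 109555/(-291695) = -40639/(-253200) - 109555/(-291695) = -40639*(-1/253200) - 109555*(-1/291695) = 40639/253200 + 21911/58339 = 7918703821/14771434800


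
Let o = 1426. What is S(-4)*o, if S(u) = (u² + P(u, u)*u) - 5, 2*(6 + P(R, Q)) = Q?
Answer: 61318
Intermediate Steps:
P(R, Q) = -6 + Q/2
S(u) = -5 + u² + u*(-6 + u/2) (S(u) = (u² + (-6 + u/2)*u) - 5 = (u² + u*(-6 + u/2)) - 5 = -5 + u² + u*(-6 + u/2))
S(-4)*o = (-5 - 6*(-4) + (3/2)*(-4)²)*1426 = (-5 + 24 + (3/2)*16)*1426 = (-5 + 24 + 24)*1426 = 43*1426 = 61318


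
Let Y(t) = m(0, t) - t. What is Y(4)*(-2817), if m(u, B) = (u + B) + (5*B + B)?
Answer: -67608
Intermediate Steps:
m(u, B) = u + 7*B (m(u, B) = (B + u) + 6*B = u + 7*B)
Y(t) = 6*t (Y(t) = (0 + 7*t) - t = 7*t - t = 6*t)
Y(4)*(-2817) = (6*4)*(-2817) = 24*(-2817) = -67608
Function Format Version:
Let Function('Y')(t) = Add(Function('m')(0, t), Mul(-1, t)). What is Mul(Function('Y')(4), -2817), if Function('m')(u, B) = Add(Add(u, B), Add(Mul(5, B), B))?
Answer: -67608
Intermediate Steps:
Function('m')(u, B) = Add(u, Mul(7, B)) (Function('m')(u, B) = Add(Add(B, u), Mul(6, B)) = Add(u, Mul(7, B)))
Function('Y')(t) = Mul(6, t) (Function('Y')(t) = Add(Add(0, Mul(7, t)), Mul(-1, t)) = Add(Mul(7, t), Mul(-1, t)) = Mul(6, t))
Mul(Function('Y')(4), -2817) = Mul(Mul(6, 4), -2817) = Mul(24, -2817) = -67608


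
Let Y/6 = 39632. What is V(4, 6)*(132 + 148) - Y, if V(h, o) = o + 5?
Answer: -234712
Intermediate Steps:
Y = 237792 (Y = 6*39632 = 237792)
V(h, o) = 5 + o
V(4, 6)*(132 + 148) - Y = (5 + 6)*(132 + 148) - 1*237792 = 11*280 - 237792 = 3080 - 237792 = -234712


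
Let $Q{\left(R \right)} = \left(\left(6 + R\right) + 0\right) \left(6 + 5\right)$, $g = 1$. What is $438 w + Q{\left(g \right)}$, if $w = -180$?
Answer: $-78763$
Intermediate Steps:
$Q{\left(R \right)} = 66 + 11 R$ ($Q{\left(R \right)} = \left(6 + R\right) 11 = 66 + 11 R$)
$438 w + Q{\left(g \right)} = 438 \left(-180\right) + \left(66 + 11 \cdot 1\right) = -78840 + \left(66 + 11\right) = -78840 + 77 = -78763$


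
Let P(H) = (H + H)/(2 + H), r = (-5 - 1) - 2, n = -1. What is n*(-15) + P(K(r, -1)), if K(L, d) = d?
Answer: 13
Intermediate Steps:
r = -8 (r = -6 - 2 = -8)
P(H) = 2*H/(2 + H) (P(H) = (2*H)/(2 + H) = 2*H/(2 + H))
n*(-15) + P(K(r, -1)) = -1*(-15) + 2*(-1)/(2 - 1) = 15 + 2*(-1)/1 = 15 + 2*(-1)*1 = 15 - 2 = 13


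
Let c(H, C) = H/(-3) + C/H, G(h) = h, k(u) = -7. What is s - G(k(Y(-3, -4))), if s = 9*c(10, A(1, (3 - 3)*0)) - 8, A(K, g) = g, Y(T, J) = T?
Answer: -31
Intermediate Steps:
c(H, C) = -H/3 + C/H (c(H, C) = H*(-⅓) + C/H = -H/3 + C/H)
s = -38 (s = 9*(-⅓*10 + ((3 - 3)*0)/10) - 8 = 9*(-10/3 + (0*0)*(⅒)) - 8 = 9*(-10/3 + 0*(⅒)) - 8 = 9*(-10/3 + 0) - 8 = 9*(-10/3) - 8 = -30 - 8 = -38)
s - G(k(Y(-3, -4))) = -38 - 1*(-7) = -38 + 7 = -31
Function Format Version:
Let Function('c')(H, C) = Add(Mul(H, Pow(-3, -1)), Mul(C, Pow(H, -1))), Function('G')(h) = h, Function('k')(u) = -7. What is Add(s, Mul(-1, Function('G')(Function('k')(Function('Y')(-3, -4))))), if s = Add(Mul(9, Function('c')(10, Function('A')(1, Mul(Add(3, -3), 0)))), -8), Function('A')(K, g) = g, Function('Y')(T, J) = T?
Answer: -31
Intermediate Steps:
Function('c')(H, C) = Add(Mul(Rational(-1, 3), H), Mul(C, Pow(H, -1))) (Function('c')(H, C) = Add(Mul(H, Rational(-1, 3)), Mul(C, Pow(H, -1))) = Add(Mul(Rational(-1, 3), H), Mul(C, Pow(H, -1))))
s = -38 (s = Add(Mul(9, Add(Mul(Rational(-1, 3), 10), Mul(Mul(Add(3, -3), 0), Pow(10, -1)))), -8) = Add(Mul(9, Add(Rational(-10, 3), Mul(Mul(0, 0), Rational(1, 10)))), -8) = Add(Mul(9, Add(Rational(-10, 3), Mul(0, Rational(1, 10)))), -8) = Add(Mul(9, Add(Rational(-10, 3), 0)), -8) = Add(Mul(9, Rational(-10, 3)), -8) = Add(-30, -8) = -38)
Add(s, Mul(-1, Function('G')(Function('k')(Function('Y')(-3, -4))))) = Add(-38, Mul(-1, -7)) = Add(-38, 7) = -31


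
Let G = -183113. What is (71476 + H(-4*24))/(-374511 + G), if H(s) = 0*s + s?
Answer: -415/3242 ≈ -0.12801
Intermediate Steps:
H(s) = s (H(s) = 0 + s = s)
(71476 + H(-4*24))/(-374511 + G) = (71476 - 4*24)/(-374511 - 183113) = (71476 - 96)/(-557624) = 71380*(-1/557624) = -415/3242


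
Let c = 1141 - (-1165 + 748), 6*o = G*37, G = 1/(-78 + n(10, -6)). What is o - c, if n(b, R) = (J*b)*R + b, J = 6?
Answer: -4000981/2568 ≈ -1558.0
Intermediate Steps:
n(b, R) = b + 6*R*b (n(b, R) = (6*b)*R + b = 6*R*b + b = b + 6*R*b)
G = -1/428 (G = 1/(-78 + 10*(1 + 6*(-6))) = 1/(-78 + 10*(1 - 36)) = 1/(-78 + 10*(-35)) = 1/(-78 - 350) = 1/(-428) = -1/428 ≈ -0.0023364)
o = -37/2568 (o = (-1/428*37)/6 = (⅙)*(-37/428) = -37/2568 ≈ -0.014408)
c = 1558 (c = 1141 - 1*(-417) = 1141 + 417 = 1558)
o - c = -37/2568 - 1*1558 = -37/2568 - 1558 = -4000981/2568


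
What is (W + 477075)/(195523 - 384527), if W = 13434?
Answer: -490509/189004 ≈ -2.5952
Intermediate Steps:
(W + 477075)/(195523 - 384527) = (13434 + 477075)/(195523 - 384527) = 490509/(-189004) = 490509*(-1/189004) = -490509/189004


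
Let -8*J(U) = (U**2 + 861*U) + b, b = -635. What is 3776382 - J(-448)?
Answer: 30025397/8 ≈ 3.7532e+6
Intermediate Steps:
J(U) = 635/8 - 861*U/8 - U**2/8 (J(U) = -((U**2 + 861*U) - 635)/8 = -(-635 + U**2 + 861*U)/8 = 635/8 - 861*U/8 - U**2/8)
3776382 - J(-448) = 3776382 - (635/8 - 861/8*(-448) - 1/8*(-448)**2) = 3776382 - (635/8 + 48216 - 1/8*200704) = 3776382 - (635/8 + 48216 - 25088) = 3776382 - 1*185659/8 = 3776382 - 185659/8 = 30025397/8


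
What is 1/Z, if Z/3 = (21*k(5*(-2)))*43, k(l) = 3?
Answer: 1/8127 ≈ 0.00012305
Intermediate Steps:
Z = 8127 (Z = 3*((21*3)*43) = 3*(63*43) = 3*2709 = 8127)
1/Z = 1/8127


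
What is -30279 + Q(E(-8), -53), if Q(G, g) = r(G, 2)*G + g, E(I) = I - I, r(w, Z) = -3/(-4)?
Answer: -30332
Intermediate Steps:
r(w, Z) = 3/4 (r(w, Z) = -3*(-1/4) = 3/4)
E(I) = 0
Q(G, g) = g + 3*G/4 (Q(G, g) = 3*G/4 + g = g + 3*G/4)
-30279 + Q(E(-8), -53) = -30279 + (-53 + (3/4)*0) = -30279 + (-53 + 0) = -30279 - 53 = -30332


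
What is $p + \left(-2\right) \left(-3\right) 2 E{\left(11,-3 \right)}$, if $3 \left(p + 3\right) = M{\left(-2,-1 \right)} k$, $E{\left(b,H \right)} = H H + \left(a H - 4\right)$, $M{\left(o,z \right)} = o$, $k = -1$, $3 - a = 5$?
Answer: $\frac{389}{3} \approx 129.67$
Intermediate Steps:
$a = -2$ ($a = 3 - 5 = -2$)
$E{\left(b,H \right)} = -4 + H^{2} - 2 H$ ($E{\left(b,H \right)} = H H - \left(4 + 2 H\right) = H^{2} - \left(4 + 2 H\right) = -4 + H^{2} - 2 H$)
$p = - \frac{7}{3}$ ($p = -3 + \frac{\left(-2\right) \left(-1\right)}{3} = -3 + \frac{1}{3} \cdot 2 = -3 + \frac{2}{3} = - \frac{7}{3} \approx -2.3333$)
$p + \left(-2\right) \left(-3\right) 2 E{\left(11,-3 \right)} = - \frac{7}{3} + \left(-2\right) \left(-3\right) 2 \left(-4 + \left(-3\right)^{2} - -6\right) = - \frac{7}{3} + 6 \cdot 2 \left(-4 + 9 + 6\right) = - \frac{7}{3} + 12 \cdot 11 = - \frac{7}{3} + 132 = \frac{389}{3}$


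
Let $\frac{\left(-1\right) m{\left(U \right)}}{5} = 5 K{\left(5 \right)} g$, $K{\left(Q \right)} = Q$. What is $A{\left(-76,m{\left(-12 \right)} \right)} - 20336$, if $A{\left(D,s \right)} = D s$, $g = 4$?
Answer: $17664$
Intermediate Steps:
$m{\left(U \right)} = -500$ ($m{\left(U \right)} = - 5 \cdot 5 \cdot 5 \cdot 4 = - 5 \cdot 25 \cdot 4 = \left(-5\right) 100 = -500$)
$A{\left(-76,m{\left(-12 \right)} \right)} - 20336 = \left(-76\right) \left(-500\right) - 20336 = 38000 - 20336 = 17664$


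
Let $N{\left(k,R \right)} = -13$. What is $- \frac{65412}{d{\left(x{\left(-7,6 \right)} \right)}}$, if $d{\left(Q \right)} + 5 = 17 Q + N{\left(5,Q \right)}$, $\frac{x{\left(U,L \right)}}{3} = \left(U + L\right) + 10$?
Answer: $- \frac{7268}{49} \approx -148.33$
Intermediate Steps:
$x{\left(U,L \right)} = 30 + 3 L + 3 U$ ($x{\left(U,L \right)} = 3 \left(\left(U + L\right) + 10\right) = 3 \left(\left(L + U\right) + 10\right) = 3 \left(10 + L + U\right) = 30 + 3 L + 3 U$)
$d{\left(Q \right)} = -18 + 17 Q$ ($d{\left(Q \right)} = -5 + \left(17 Q - 13\right) = -5 + \left(-13 + 17 Q\right) = -18 + 17 Q$)
$- \frac{65412}{d{\left(x{\left(-7,6 \right)} \right)}} = - \frac{65412}{-18 + 17 \left(30 + 3 \cdot 6 + 3 \left(-7\right)\right)} = - \frac{65412}{-18 + 17 \left(30 + 18 - 21\right)} = - \frac{65412}{-18 + 17 \cdot 27} = - \frac{65412}{-18 + 459} = - \frac{65412}{441} = \left(-65412\right) \frac{1}{441} = - \frac{7268}{49}$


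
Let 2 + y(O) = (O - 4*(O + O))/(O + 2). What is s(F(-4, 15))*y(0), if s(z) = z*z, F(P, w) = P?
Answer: -32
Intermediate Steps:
s(z) = z²
y(O) = -2 - 7*O/(2 + O) (y(O) = -2 + (O - 4*(O + O))/(O + 2) = -2 + (O - 8*O)/(2 + O) = -2 + (-7*O)/(2 + O) = -2 - 7*O/(2 + O))
s(F(-4, 15))*y(0) = (-4)²*((-4 - 9*0)/(2 + 0)) = 16*((-4 + 0)/2) = 16*((½)*(-4)) = 16*(-2) = -32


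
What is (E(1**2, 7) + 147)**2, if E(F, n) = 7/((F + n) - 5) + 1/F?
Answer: 203401/9 ≈ 22600.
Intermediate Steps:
E(F, n) = 1/F + 7/(-5 + F + n) (E(F, n) = 7/(-5 + F + n) + 1/F = 1/F + 7/(-5 + F + n))
(E(1**2, 7) + 147)**2 = ((-5 + 7 + 8*1**2)/((1**2)*(-5 + 1**2 + 7)) + 147)**2 = ((-5 + 7 + 8*1)/(1*(-5 + 1 + 7)) + 147)**2 = (1*(-5 + 7 + 8)/3 + 147)**2 = (1*(1/3)*10 + 147)**2 = (10/3 + 147)**2 = (451/3)**2 = 203401/9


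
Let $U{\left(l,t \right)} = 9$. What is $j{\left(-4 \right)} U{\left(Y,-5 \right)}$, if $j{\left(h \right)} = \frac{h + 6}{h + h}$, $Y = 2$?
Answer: $- \frac{9}{4} \approx -2.25$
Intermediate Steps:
$j{\left(h \right)} = \frac{6 + h}{2 h}$
$j{\left(-4 \right)} U{\left(Y,-5 \right)} = \frac{6 - 4}{2 \left(-4\right)} 9 = \frac{1}{2} \left(- \frac{1}{4}\right) 2 \cdot 9 = \left(- \frac{1}{4}\right) 9 = - \frac{9}{4}$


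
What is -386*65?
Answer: -25090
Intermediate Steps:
-386*65 = -1*25090 = -25090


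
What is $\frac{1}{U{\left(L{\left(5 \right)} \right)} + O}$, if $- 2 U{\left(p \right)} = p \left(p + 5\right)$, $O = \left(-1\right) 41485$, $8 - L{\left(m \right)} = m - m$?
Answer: $- \frac{1}{41537} \approx -2.4075 \cdot 10^{-5}$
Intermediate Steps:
$L{\left(m \right)} = 8$ ($L{\left(m \right)} = 8 - \left(m - m\right) = 8 - 0 = 8 + 0 = 8$)
$O = -41485$
$U{\left(p \right)} = - \frac{p \left(5 + p\right)}{2}$ ($U{\left(p \right)} = - \frac{p \left(p + 5\right)}{2} = - \frac{p \left(5 + p\right)}{2}$)
$\frac{1}{U{\left(L{\left(5 \right)} \right)} + O} = \frac{1}{\left(- \frac{1}{2}\right) 8 \left(5 + 8\right) - 41485} = \frac{1}{\left(- \frac{1}{2}\right) 8 \cdot 13 - 41485} = \frac{1}{-52 - 41485} = \frac{1}{-41537} = - \frac{1}{41537}$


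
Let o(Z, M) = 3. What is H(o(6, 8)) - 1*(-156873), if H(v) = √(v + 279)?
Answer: 156873 + √282 ≈ 1.5689e+5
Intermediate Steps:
H(v) = √(279 + v)
H(o(6, 8)) - 1*(-156873) = √(279 + 3) - 1*(-156873) = √282 + 156873 = 156873 + √282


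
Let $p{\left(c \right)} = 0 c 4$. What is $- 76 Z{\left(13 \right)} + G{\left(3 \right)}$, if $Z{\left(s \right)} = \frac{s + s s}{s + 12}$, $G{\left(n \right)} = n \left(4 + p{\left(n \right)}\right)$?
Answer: $- \frac{13532}{25} \approx -541.28$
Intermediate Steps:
$p{\left(c \right)} = 0$ ($p{\left(c \right)} = 0 \cdot 4 = 0$)
$G{\left(n \right)} = 4 n$ ($G{\left(n \right)} = n \left(4 + 0\right) = n 4 = 4 n$)
$Z{\left(s \right)} = \frac{s + s^{2}}{12 + s}$
$- 76 Z{\left(13 \right)} + G{\left(3 \right)} = - 76 \frac{13 \left(1 + 13\right)}{12 + 13} + 4 \cdot 3 = - 76 \cdot 13 \cdot \frac{1}{25} \cdot 14 + 12 = \left(-76\right) \frac{182}{25} + 12 = - \frac{13832}{25} + 12 = - \frac{13532}{25}$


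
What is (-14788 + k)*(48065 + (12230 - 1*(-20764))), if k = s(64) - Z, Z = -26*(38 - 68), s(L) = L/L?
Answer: -1261845453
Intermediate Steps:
s(L) = 1
Z = 780 (Z = -26*(-30) = 780)
k = -779 (k = 1 - 1*780 = 1 - 780 = -779)
(-14788 + k)*(48065 + (12230 - 1*(-20764))) = (-14788 - 779)*(48065 + (12230 - 1*(-20764))) = -15567*(48065 + (12230 + 20764)) = -15567*(48065 + 32994) = -15567*81059 = -1261845453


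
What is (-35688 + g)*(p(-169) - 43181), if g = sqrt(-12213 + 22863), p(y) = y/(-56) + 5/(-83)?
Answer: 895284964401/581 - 1003457705*sqrt(426)/4648 ≈ 1.5365e+9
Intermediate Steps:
p(y) = -5/83 - y/56 (p(y) = y*(-1/56) + 5*(-1/83) = -y/56 - 5/83 = -5/83 - y/56)
g = 5*sqrt(426) (g = sqrt(10650) = 5*sqrt(426) ≈ 103.20)
(-35688 + g)*(p(-169) - 43181) = (-35688 + 5*sqrt(426))*((-5/83 - 1/56*(-169)) - 43181) = (-35688 + 5*sqrt(426))*((-5/83 + 169/56) - 43181) = (-35688 + 5*sqrt(426))*(13747/4648 - 43181) = (-35688 + 5*sqrt(426))*(-200691541/4648) = 895284964401/581 - 1003457705*sqrt(426)/4648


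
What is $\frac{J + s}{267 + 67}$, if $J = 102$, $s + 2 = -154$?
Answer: $- \frac{27}{167} \approx -0.16168$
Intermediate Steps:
$s = -156$ ($s = -2 - 154 = -156$)
$\frac{J + s}{267 + 67} = \frac{102 - 156}{267 + 67} = - \frac{54}{334} = \left(-54\right) \frac{1}{334} = - \frac{27}{167}$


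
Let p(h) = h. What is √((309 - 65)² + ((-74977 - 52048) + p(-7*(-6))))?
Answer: I*√67447 ≈ 259.71*I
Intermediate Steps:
√((309 - 65)² + ((-74977 - 52048) + p(-7*(-6)))) = √((309 - 65)² + ((-74977 - 52048) - 7*(-6))) = √(244² + (-127025 + 42)) = √(59536 - 126983) = √(-67447) = I*√67447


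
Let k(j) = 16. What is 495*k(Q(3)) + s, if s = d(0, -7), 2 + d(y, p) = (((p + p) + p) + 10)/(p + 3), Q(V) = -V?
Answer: 31683/4 ≈ 7920.8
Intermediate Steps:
d(y, p) = -2 + (10 + 3*p)/(3 + p) (d(y, p) = -2 + (((p + p) + p) + 10)/(p + 3) = -2 + ((2*p + p) + 10)/(3 + p) = -2 + (3*p + 10)/(3 + p) = -2 + (10 + 3*p)/(3 + p))
s = ¾ (s = (4 - 7)/(3 - 7) = -3/(-4) = -¼*(-3) = ¾ ≈ 0.75000)
495*k(Q(3)) + s = 495*16 + ¾ = 7920 + ¾ = 31683/4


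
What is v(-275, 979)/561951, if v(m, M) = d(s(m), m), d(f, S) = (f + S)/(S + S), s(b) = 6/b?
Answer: 75631/84995088750 ≈ 8.8983e-7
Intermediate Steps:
d(f, S) = (S + f)/(2*S) (d(f, S) = (S + f)/((2*S)) = (S + f)*(1/(2*S)) = (S + f)/(2*S))
v(m, M) = (m + 6/m)/(2*m)
v(-275, 979)/561951 = (1/2 + 3/(-275)**2)/561951 = (1/2 + 3*(1/75625))*(1/561951) = (1/2 + 3/75625)*(1/561951) = (75631/151250)*(1/561951) = 75631/84995088750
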